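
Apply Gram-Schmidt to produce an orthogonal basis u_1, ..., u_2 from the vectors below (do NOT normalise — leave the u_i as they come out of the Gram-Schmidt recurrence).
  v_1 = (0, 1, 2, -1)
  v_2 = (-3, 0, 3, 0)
Orthogonal basis:
  u_1 = (0, 1, 2, -1)
  u_2 = (-3, -1, 1, 1)

Apply the Gram-Schmidt recurrence
  u_1 = v_1
  u_i = v_i − Σ_{j<i} ((v_i · u_j) / (u_j · u_j)) · u_j.

Step by step this gives:
  u_1 = (0, 1, 2, -1)
  u_2 = (-3, -1, 1, 1)

Orthogonality check:
  u_2 · u_1 = 0 (should be 0)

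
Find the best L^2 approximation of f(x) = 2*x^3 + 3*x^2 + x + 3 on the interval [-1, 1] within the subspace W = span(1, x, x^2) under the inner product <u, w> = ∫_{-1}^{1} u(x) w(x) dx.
g(x) = 3*x^2 + 11*x/5 + 3

The best approximation g ∈ W is the orthogonal projection of f onto W. Writing g = a_0 + a_1 x + a_2 x^2, the coefficients solve the normal equations G · a = b where
  G_{ij} = <φ_i, φ_j> and b_i = <f, φ_i>, with φ_0 = 1, φ_1 = x, φ_2 = x^2.
G =
  [2, 0, 2/3]
  [0, 2/3, 0]
  [2/3, 0, 2/5],
b = (8, 22/15, 16/5).
Solving gives a_0 = 3, a_1 = 11/5, a_2 = 3, so
  g(x) = 3*x^2 + 11*x/5 + 3.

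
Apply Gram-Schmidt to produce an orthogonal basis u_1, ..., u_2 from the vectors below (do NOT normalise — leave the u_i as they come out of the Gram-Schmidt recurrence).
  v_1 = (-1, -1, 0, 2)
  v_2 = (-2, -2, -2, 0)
Orthogonal basis:
  u_1 = (-1, -1, 0, 2)
  u_2 = (-4/3, -4/3, -2, -4/3)

Apply the Gram-Schmidt recurrence
  u_1 = v_1
  u_i = v_i − Σ_{j<i} ((v_i · u_j) / (u_j · u_j)) · u_j.

Step by step this gives:
  u_1 = (-1, -1, 0, 2)
  u_2 = (-4/3, -4/3, -2, -4/3)

Orthogonality check:
  u_2 · u_1 = 0 (should be 0)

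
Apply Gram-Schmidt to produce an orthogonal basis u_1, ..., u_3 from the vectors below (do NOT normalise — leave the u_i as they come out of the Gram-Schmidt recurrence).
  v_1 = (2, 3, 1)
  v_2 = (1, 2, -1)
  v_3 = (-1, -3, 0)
Orthogonal basis:
  u_1 = (2, 3, 1)
  u_2 = (0, 1/2, -3/2)
  u_3 = (4/7, -12/35, -4/35)

Apply the Gram-Schmidt recurrence
  u_1 = v_1
  u_i = v_i − Σ_{j<i} ((v_i · u_j) / (u_j · u_j)) · u_j.

Step by step this gives:
  u_1 = (2, 3, 1)
  u_2 = (0, 1/2, -3/2)
  u_3 = (4/7, -12/35, -4/35)

Orthogonality check:
  u_2 · u_1 = 0 (should be 0)
  u_3 · u_1 = 0 (should be 0)
  u_3 · u_2 = 0 (should be 0)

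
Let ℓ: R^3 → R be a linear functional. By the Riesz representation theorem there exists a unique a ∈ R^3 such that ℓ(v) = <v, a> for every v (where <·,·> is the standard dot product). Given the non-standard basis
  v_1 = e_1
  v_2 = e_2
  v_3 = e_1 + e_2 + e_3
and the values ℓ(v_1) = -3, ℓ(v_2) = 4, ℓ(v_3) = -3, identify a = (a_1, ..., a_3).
a = (-3, 4, -4)

Write a = (a_1, ..., a_3) in the standard basis. For each basis vector v_i, ℓ(v_i) = <v_i, a> is a linear equation in the a_j's. Collect the n equations into a matrix system V a = ℓ, where row i of V is v_i (expressed in the standard basis). Since V is invertible (lower-triangular with 1s on the diagonal, up to permutation), solve by back-substitution:
  V =
[[1, 0, 0],
 [0, 1, 0],
 [1, 1, 1]]
  V a = (-3, 4, -3)
Solving gives a = (-3, 4, -4).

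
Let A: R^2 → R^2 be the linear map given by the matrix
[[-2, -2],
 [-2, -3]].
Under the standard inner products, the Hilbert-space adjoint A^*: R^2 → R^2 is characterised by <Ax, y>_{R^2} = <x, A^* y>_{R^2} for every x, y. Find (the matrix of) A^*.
A^* = A^T =
[[-2, -2],
 [-2, -3]]

For real matrices with standard dot products, the defining identity <Ax, y> = <x, A^* y> gives (Ax)^T y = x^T (A^*) y, i.e. x^T A^T y = x^T (A^*) y. Since this holds for all x, y, we must have A^* = A^T. Therefore
A^* =
[[-2, -2],
 [-2, -3]].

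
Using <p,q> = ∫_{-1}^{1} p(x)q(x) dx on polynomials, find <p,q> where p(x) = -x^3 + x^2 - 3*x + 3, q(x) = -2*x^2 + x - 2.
<p,q> = -308/15

Expand the product: p(x)·q(x) = 2*x^5 - 3*x^4 + 9*x^3 - 11*x^2 + 9*x - 6.
∫_{-1}^{1} of each monomial x^k gives [2/(k+1) if k even, 0 if k odd]. Integrating term-by-term (or equivalently evaluating the antiderivative F(x) = x^6/3 - 3*x^5/5 + 9*x^4/4 - 11*x^3/3 + 9*x^2/2 - 6*x at the endpoints):
  F(1) − F(−1) = -191/60 − (347/20) = -308/15.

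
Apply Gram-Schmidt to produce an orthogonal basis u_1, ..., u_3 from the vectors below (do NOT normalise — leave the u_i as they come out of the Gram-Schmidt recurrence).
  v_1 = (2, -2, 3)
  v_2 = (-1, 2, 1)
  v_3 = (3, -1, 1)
Orthogonal basis:
  u_1 = (2, -2, 3)
  u_2 = (-11/17, 28/17, 26/17)
  u_3 = (136/93, 85/93, -34/93)

Apply the Gram-Schmidt recurrence
  u_1 = v_1
  u_i = v_i − Σ_{j<i} ((v_i · u_j) / (u_j · u_j)) · u_j.

Step by step this gives:
  u_1 = (2, -2, 3)
  u_2 = (-11/17, 28/17, 26/17)
  u_3 = (136/93, 85/93, -34/93)

Orthogonality check:
  u_2 · u_1 = 0 (should be 0)
  u_3 · u_1 = 0 (should be 0)
  u_3 · u_2 = 0 (should be 0)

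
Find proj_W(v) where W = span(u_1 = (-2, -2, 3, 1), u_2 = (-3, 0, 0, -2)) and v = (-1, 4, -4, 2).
proj_W(v) = (135/109, 204/109, -306/109, -148/109)

Set up U = [u_1 | ... | u_2] ∈ R^(4×2). The projector onto W = col(U) is P = U (U^T U)^(-1) U^T.
Compute U^T U =
  [18, 4]
  [4, 13],
and U^T v = (-16, -1).
Solve U^T U · c = U^T v for the coefficients: c = (-102/109, 23/109). The projection is proj_W(v) = U c.
Check: (v - proj_W(v)) · u_1 = 0  (should be 0).
Check: (v - proj_W(v)) · u_2 = 0  (should be 0).
Result: proj_W(v) = (135/109, 204/109, -306/109, -148/109).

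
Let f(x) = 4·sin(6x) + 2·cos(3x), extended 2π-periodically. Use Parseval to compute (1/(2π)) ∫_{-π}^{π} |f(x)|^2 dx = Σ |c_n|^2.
Σ |c_n|^2 = 10

Expand |f|^2 and use orthogonality of {sin(nx), cos(mx)} on [-π, π]:
  ∫_{-π}^{π} sin(nx)^2 dx = π, ∫ cos(mx)^2 dx = π, and cross terms integrate to 0.
So ∫_{-π}^{π} f(x)^2 dx = 4^2 · π + 2^2 · π = (16 + 4)π.
Divide by 2π: (16 + 4)/2 = 10.
By Parseval, this equals Σ |c_n|^2.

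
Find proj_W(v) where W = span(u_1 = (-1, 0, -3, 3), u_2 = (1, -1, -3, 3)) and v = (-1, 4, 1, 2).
proj_W(v) = (-220/91, 106/91, -24/91, 24/91)

Set up U = [u_1 | ... | u_2] ∈ R^(4×2). The projector onto W = col(U) is P = U (U^T U)^(-1) U^T.
Compute U^T U =
  [19, 17]
  [17, 20],
and U^T v = (4, -2).
Solve U^T U · c = U^T v for the coefficients: c = (114/91, -106/91). The projection is proj_W(v) = U c.
Check: (v - proj_W(v)) · u_1 = 0  (should be 0).
Check: (v - proj_W(v)) · u_2 = 0  (should be 0).
Result: proj_W(v) = (-220/91, 106/91, -24/91, 24/91).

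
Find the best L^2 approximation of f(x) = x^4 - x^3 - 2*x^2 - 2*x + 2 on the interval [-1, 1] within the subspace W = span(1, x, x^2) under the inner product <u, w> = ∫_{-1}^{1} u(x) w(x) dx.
g(x) = -8*x^2/7 - 13*x/5 + 67/35

The best approximation g ∈ W is the orthogonal projection of f onto W. Writing g = a_0 + a_1 x + a_2 x^2, the coefficients solve the normal equations G · a = b where
  G_{ij} = <φ_i, φ_j> and b_i = <f, φ_i>, with φ_0 = 1, φ_1 = x, φ_2 = x^2.
G =
  [2, 0, 2/3]
  [0, 2/3, 0]
  [2/3, 0, 2/5],
b = (46/15, -26/15, 86/105).
Solving gives a_0 = 67/35, a_1 = -13/5, a_2 = -8/7, so
  g(x) = -8*x^2/7 - 13*x/5 + 67/35.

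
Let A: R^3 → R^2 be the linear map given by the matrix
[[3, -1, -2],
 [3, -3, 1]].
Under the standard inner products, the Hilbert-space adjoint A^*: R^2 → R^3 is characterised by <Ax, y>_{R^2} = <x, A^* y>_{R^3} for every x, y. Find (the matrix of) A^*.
A^* = A^T =
[[3, 3],
 [-1, -3],
 [-2, 1]]

For real matrices with standard dot products, the defining identity <Ax, y> = <x, A^* y> gives (Ax)^T y = x^T (A^*) y, i.e. x^T A^T y = x^T (A^*) y. Since this holds for all x, y, we must have A^* = A^T. Therefore
A^* =
[[3, 3],
 [-1, -3],
 [-2, 1]].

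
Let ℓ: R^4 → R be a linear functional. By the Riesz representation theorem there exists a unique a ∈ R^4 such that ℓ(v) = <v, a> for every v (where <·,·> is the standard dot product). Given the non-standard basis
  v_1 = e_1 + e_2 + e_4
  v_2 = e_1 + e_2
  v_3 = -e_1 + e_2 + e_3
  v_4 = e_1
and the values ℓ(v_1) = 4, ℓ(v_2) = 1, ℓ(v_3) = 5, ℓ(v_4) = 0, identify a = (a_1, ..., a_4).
a = (0, 1, 4, 3)

Write a = (a_1, ..., a_4) in the standard basis. For each basis vector v_i, ℓ(v_i) = <v_i, a> is a linear equation in the a_j's. Collect the n equations into a matrix system V a = ℓ, where row i of V is v_i (expressed in the standard basis). Since V is invertible (lower-triangular with 1s on the diagonal, up to permutation), solve by back-substitution:
  V =
[[1, 1, 0, 1],
 [1, 1, 0, 0],
 [-1, 1, 1, 0],
 [1, 0, 0, 0]]
  V a = (4, 1, 5, 0)
Solving gives a = (0, 1, 4, 3).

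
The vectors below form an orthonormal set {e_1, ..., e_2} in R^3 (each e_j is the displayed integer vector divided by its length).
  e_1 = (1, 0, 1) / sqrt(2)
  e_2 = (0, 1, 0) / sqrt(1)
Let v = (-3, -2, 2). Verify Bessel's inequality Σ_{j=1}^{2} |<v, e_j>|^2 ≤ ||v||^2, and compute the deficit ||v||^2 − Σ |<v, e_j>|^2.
Σ |<v, e_j>|^2 = 9/2; ||v||^2 = 17; deficit = 25/2

Write each e_j = u_j / sqrt(<u_j, u_j>) where u_j is the displayed integer vector. Then <v, e_j> = <v, u_j> / sqrt(<u_j, u_j>), so |<v, e_j>|^2 = <v, u_j>^2 / <u_j, u_j>.
Coefficients: <v, e_1> = -1/sqrt(2), <v, e_2> = -2/sqrt(1).
Square and sum: Σ |<v, e_j>|^2 = 9/2.
Compute ||v||^2 = v·v = 17.
Deficit = 17 − 9/2 = 25/2 ≥ 0, confirming Bessel's inequality. (The deficit equals ||v − Σ <v,e_j> e_j||^2, the squared distance from v to span{e_j}.)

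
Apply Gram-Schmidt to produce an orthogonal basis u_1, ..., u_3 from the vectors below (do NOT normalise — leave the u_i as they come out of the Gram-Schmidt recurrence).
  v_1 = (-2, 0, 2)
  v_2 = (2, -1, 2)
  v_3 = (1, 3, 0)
Orthogonal basis:
  u_1 = (-2, 0, 2)
  u_2 = (2, -1, 2)
  u_3 = (13/18, 26/9, 13/18)

Apply the Gram-Schmidt recurrence
  u_1 = v_1
  u_i = v_i − Σ_{j<i} ((v_i · u_j) / (u_j · u_j)) · u_j.

Step by step this gives:
  u_1 = (-2, 0, 2)
  u_2 = (2, -1, 2)
  u_3 = (13/18, 26/9, 13/18)

Orthogonality check:
  u_2 · u_1 = 0 (should be 0)
  u_3 · u_1 = 0 (should be 0)
  u_3 · u_2 = 0 (should be 0)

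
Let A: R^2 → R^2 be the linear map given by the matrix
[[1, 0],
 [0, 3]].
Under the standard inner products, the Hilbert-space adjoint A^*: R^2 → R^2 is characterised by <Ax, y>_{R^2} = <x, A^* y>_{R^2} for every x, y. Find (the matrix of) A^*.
A^* = A^T =
[[1, 0],
 [0, 3]]

For real matrices with standard dot products, the defining identity <Ax, y> = <x, A^* y> gives (Ax)^T y = x^T (A^*) y, i.e. x^T A^T y = x^T (A^*) y. Since this holds for all x, y, we must have A^* = A^T. Therefore
A^* =
[[1, 0],
 [0, 3]].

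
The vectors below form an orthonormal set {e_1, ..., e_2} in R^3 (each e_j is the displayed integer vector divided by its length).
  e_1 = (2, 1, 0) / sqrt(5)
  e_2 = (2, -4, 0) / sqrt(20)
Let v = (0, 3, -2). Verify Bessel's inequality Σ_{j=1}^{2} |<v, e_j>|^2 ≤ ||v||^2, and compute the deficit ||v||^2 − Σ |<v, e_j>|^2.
Σ |<v, e_j>|^2 = 9; ||v||^2 = 13; deficit = 4

Write each e_j = u_j / sqrt(<u_j, u_j>) where u_j is the displayed integer vector. Then <v, e_j> = <v, u_j> / sqrt(<u_j, u_j>), so |<v, e_j>|^2 = <v, u_j>^2 / <u_j, u_j>.
Coefficients: <v, e_1> = 3/sqrt(5), <v, e_2> = -12/sqrt(20).
Square and sum: Σ |<v, e_j>|^2 = 9.
Compute ||v||^2 = v·v = 13.
Deficit = 13 − 9 = 4 ≥ 0, confirming Bessel's inequality. (The deficit equals ||v − Σ <v,e_j> e_j||^2, the squared distance from v to span{e_j}.)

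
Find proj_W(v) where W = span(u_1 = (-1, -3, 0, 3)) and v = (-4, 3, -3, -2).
proj_W(v) = (11/19, 33/19, 0, -33/19)

Set up U = [u_1 | ... | u_1] ∈ R^(4×1). The projector onto W = col(U) is P = U (U^T U)^(-1) U^T.
Compute U^T U =
  [19],
and U^T v = (-11).
Solve U^T U · c = U^T v for the coefficients: c = (-11/19). The projection is proj_W(v) = U c.
Check: (v - proj_W(v)) · u_1 = 0  (should be 0).
Result: proj_W(v) = (11/19, 33/19, 0, -33/19).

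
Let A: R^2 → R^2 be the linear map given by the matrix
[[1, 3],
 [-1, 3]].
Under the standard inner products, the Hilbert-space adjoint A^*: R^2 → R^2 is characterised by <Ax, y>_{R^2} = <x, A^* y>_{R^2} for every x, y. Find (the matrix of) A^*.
A^* = A^T =
[[1, -1],
 [3, 3]]

For real matrices with standard dot products, the defining identity <Ax, y> = <x, A^* y> gives (Ax)^T y = x^T (A^*) y, i.e. x^T A^T y = x^T (A^*) y. Since this holds for all x, y, we must have A^* = A^T. Therefore
A^* =
[[1, -1],
 [3, 3]].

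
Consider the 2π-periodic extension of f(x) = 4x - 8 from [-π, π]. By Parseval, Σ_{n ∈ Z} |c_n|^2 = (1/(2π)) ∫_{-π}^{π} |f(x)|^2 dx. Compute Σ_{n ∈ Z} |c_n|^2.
Σ |c_n|^2 = 16π^2/3 + 64

Expand and integrate term by term over [-π, π]:
  ∫ (4x)^2 dx = 16·(2π^3/3); ∫ 2·4·(-8)·x dx = 0 (odd integrand); ∫ (-8)^2 dx = 64·2π.
So (1/(2π)) ∫_{-π}^{π} (4x - 8)^2 dx = 16π^2/3 + 64 = 16π^2/3 + 64.
Parseval ⇒ Σ |c_n|^2 = 16π^2/3 + 64.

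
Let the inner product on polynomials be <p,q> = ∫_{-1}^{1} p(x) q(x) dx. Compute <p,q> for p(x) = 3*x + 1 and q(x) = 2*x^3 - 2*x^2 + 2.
<p,q> = 76/15

Expand the product: p(x)·q(x) = 6*x^4 - 4*x^3 - 2*x^2 + 6*x + 2.
∫_{-1}^{1} of each monomial x^k gives [2/(k+1) if k even, 0 if k odd]. Integrating term-by-term (or equivalently evaluating the antiderivative F(x) = 6*x^5/5 - x^4 - 2*x^3/3 + 3*x^2 + 2*x at the endpoints):
  F(1) − F(−1) = 68/15 − (-8/15) = 76/15.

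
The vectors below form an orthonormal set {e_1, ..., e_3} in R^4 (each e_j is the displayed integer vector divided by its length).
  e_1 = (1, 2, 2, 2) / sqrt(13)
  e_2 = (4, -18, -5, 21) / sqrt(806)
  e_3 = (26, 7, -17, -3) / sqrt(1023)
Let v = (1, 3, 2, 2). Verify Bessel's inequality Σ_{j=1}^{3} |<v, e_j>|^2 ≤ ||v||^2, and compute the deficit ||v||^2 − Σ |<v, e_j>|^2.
Σ |<v, e_j>|^2 = 586/33; ||v||^2 = 18; deficit = 8/33

Write each e_j = u_j / sqrt(<u_j, u_j>) where u_j is the displayed integer vector. Then <v, e_j> = <v, u_j> / sqrt(<u_j, u_j>), so |<v, e_j>|^2 = <v, u_j>^2 / <u_j, u_j>.
Coefficients: <v, e_1> = 15/sqrt(13), <v, e_2> = -18/sqrt(806), <v, e_3> = 7/sqrt(1023).
Square and sum: Σ |<v, e_j>|^2 = 586/33.
Compute ||v||^2 = v·v = 18.
Deficit = 18 − 586/33 = 8/33 ≥ 0, confirming Bessel's inequality. (The deficit equals ||v − Σ <v,e_j> e_j||^2, the squared distance from v to span{e_j}.)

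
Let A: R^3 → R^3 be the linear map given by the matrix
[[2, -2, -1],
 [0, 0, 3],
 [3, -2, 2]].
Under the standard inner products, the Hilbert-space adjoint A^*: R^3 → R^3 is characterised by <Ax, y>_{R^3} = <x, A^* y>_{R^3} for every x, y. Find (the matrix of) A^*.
A^* = A^T =
[[2, 0, 3],
 [-2, 0, -2],
 [-1, 3, 2]]

For real matrices with standard dot products, the defining identity <Ax, y> = <x, A^* y> gives (Ax)^T y = x^T (A^*) y, i.e. x^T A^T y = x^T (A^*) y. Since this holds for all x, y, we must have A^* = A^T. Therefore
A^* =
[[2, 0, 3],
 [-2, 0, -2],
 [-1, 3, 2]].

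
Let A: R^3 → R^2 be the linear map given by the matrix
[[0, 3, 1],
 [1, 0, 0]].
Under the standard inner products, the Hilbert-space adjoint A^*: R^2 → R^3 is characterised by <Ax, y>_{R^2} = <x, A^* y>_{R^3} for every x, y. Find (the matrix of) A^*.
A^* = A^T =
[[0, 1],
 [3, 0],
 [1, 0]]

For real matrices with standard dot products, the defining identity <Ax, y> = <x, A^* y> gives (Ax)^T y = x^T (A^*) y, i.e. x^T A^T y = x^T (A^*) y. Since this holds for all x, y, we must have A^* = A^T. Therefore
A^* =
[[0, 1],
 [3, 0],
 [1, 0]].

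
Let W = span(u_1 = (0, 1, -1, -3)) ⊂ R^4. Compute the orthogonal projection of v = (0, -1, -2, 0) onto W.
proj_W(v) = (0, 1/11, -1/11, -3/11)

Set up U = [u_1 | ... | u_1] ∈ R^(4×1). The projector onto W = col(U) is P = U (U^T U)^(-1) U^T.
Compute U^T U =
  [11],
and U^T v = (1).
Solve U^T U · c = U^T v for the coefficients: c = (1/11). The projection is proj_W(v) = U c.
Check: (v - proj_W(v)) · u_1 = 0  (should be 0).
Result: proj_W(v) = (0, 1/11, -1/11, -3/11).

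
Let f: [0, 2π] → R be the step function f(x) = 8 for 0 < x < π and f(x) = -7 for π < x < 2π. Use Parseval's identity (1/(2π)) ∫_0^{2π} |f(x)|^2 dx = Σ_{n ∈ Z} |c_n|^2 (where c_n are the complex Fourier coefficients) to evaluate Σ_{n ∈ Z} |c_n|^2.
Σ |c_n|^2 = 113/2

Parseval equates the L^2 energy of f (normalised by 1/(2π)) with the ℓ^2 sum of its Fourier coefficients: (1/(2π)) ∫_0^{2π} |f|^2 = Σ |c_n|^2.
Compute the left side: (1/(2π)) [∫_0^π 8^2 dx + ∫_π^{2π} (-7)^2 dx] = (1/(2π)) · (64π + 49π) = (64 + 49)/2 = 113/2.
So Σ_{n ∈ Z} |c_n|^2 = 113/2.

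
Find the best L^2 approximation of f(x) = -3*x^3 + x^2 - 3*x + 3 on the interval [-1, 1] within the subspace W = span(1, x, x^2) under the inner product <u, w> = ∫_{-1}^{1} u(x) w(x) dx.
g(x) = x^2 - 24*x/5 + 3

The best approximation g ∈ W is the orthogonal projection of f onto W. Writing g = a_0 + a_1 x + a_2 x^2, the coefficients solve the normal equations G · a = b where
  G_{ij} = <φ_i, φ_j> and b_i = <f, φ_i>, with φ_0 = 1, φ_1 = x, φ_2 = x^2.
G =
  [2, 0, 2/3]
  [0, 2/3, 0]
  [2/3, 0, 2/5],
b = (20/3, -16/5, 12/5).
Solving gives a_0 = 3, a_1 = -24/5, a_2 = 1, so
  g(x) = x^2 - 24*x/5 + 3.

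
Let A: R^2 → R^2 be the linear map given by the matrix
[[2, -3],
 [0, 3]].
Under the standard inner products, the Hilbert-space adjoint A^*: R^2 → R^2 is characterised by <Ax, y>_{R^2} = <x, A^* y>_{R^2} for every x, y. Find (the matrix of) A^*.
A^* = A^T =
[[2, 0],
 [-3, 3]]

For real matrices with standard dot products, the defining identity <Ax, y> = <x, A^* y> gives (Ax)^T y = x^T (A^*) y, i.e. x^T A^T y = x^T (A^*) y. Since this holds for all x, y, we must have A^* = A^T. Therefore
A^* =
[[2, 0],
 [-3, 3]].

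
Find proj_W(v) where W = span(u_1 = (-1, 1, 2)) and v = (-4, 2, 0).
proj_W(v) = (-1, 1, 2)

Set up U = [u_1 | ... | u_1] ∈ R^(3×1). The projector onto W = col(U) is P = U (U^T U)^(-1) U^T.
Compute U^T U =
  [6],
and U^T v = (6).
Solve U^T U · c = U^T v for the coefficients: c = (1). The projection is proj_W(v) = U c.
Check: (v - proj_W(v)) · u_1 = 0  (should be 0).
Result: proj_W(v) = (-1, 1, 2).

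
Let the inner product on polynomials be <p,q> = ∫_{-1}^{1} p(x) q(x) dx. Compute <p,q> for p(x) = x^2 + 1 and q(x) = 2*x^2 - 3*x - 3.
<p,q> = -88/15

Expand the product: p(x)·q(x) = 2*x^4 - 3*x^3 - x^2 - 3*x - 3.
∫_{-1}^{1} of each monomial x^k gives [2/(k+1) if k even, 0 if k odd]. Integrating term-by-term (or equivalently evaluating the antiderivative F(x) = 2*x^5/5 - 3*x^4/4 - x^3/3 - 3*x^2/2 - 3*x at the endpoints):
  F(1) − F(−1) = -311/60 − (41/60) = -88/15.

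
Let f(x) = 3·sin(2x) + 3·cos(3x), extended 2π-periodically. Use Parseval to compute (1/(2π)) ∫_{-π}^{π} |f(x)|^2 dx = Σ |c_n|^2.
Σ |c_n|^2 = 9

Expand |f|^2 and use orthogonality of {sin(nx), cos(mx)} on [-π, π]:
  ∫_{-π}^{π} sin(nx)^2 dx = π, ∫ cos(mx)^2 dx = π, and cross terms integrate to 0.
So ∫_{-π}^{π} f(x)^2 dx = 3^2 · π + 3^2 · π = (9 + 9)π.
Divide by 2π: (9 + 9)/2 = 9.
By Parseval, this equals Σ |c_n|^2.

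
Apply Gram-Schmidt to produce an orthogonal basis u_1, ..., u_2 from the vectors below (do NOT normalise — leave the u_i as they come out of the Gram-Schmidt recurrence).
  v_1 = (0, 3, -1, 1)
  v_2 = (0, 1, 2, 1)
Orthogonal basis:
  u_1 = (0, 3, -1, 1)
  u_2 = (0, 5/11, 24/11, 9/11)

Apply the Gram-Schmidt recurrence
  u_1 = v_1
  u_i = v_i − Σ_{j<i} ((v_i · u_j) / (u_j · u_j)) · u_j.

Step by step this gives:
  u_1 = (0, 3, -1, 1)
  u_2 = (0, 5/11, 24/11, 9/11)

Orthogonality check:
  u_2 · u_1 = 0 (should be 0)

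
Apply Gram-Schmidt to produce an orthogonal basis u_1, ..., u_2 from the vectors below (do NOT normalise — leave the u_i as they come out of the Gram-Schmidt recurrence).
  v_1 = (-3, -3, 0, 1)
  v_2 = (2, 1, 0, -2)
Orthogonal basis:
  u_1 = (-3, -3, 0, 1)
  u_2 = (5/19, -14/19, 0, -27/19)

Apply the Gram-Schmidt recurrence
  u_1 = v_1
  u_i = v_i − Σ_{j<i} ((v_i · u_j) / (u_j · u_j)) · u_j.

Step by step this gives:
  u_1 = (-3, -3, 0, 1)
  u_2 = (5/19, -14/19, 0, -27/19)

Orthogonality check:
  u_2 · u_1 = 0 (should be 0)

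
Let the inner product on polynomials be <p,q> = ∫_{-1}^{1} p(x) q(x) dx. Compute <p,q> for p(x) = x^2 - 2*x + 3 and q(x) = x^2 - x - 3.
<p,q> = -244/15

Expand the product: p(x)·q(x) = x^4 - 3*x^3 + 2*x^2 + 3*x - 9.
∫_{-1}^{1} of each monomial x^k gives [2/(k+1) if k even, 0 if k odd]. Integrating term-by-term (or equivalently evaluating the antiderivative F(x) = x^5/5 - 3*x^4/4 + 2*x^3/3 + 3*x^2/2 - 9*x at the endpoints):
  F(1) − F(−1) = -443/60 − (533/60) = -244/15.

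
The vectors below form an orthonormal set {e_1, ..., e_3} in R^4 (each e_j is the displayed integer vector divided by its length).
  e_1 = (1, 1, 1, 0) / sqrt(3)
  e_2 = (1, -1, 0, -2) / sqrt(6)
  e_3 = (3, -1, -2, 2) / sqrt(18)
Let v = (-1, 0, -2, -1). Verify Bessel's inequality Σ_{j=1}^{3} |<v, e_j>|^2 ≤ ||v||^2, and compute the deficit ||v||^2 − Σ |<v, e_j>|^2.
Σ |<v, e_j>|^2 = 29/9; ||v||^2 = 6; deficit = 25/9

Write each e_j = u_j / sqrt(<u_j, u_j>) where u_j is the displayed integer vector. Then <v, e_j> = <v, u_j> / sqrt(<u_j, u_j>), so |<v, e_j>|^2 = <v, u_j>^2 / <u_j, u_j>.
Coefficients: <v, e_1> = -3/sqrt(3), <v, e_2> = 1/sqrt(6), <v, e_3> = -1/sqrt(18).
Square and sum: Σ |<v, e_j>|^2 = 29/9.
Compute ||v||^2 = v·v = 6.
Deficit = 6 − 29/9 = 25/9 ≥ 0, confirming Bessel's inequality. (The deficit equals ||v − Σ <v,e_j> e_j||^2, the squared distance from v to span{e_j}.)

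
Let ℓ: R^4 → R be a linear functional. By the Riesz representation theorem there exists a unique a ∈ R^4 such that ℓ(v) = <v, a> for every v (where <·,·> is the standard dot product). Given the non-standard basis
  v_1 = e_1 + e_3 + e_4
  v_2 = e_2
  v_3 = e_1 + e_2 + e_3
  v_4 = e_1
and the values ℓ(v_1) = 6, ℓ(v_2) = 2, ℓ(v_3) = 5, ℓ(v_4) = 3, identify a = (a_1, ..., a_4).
a = (3, 2, 0, 3)

Write a = (a_1, ..., a_4) in the standard basis. For each basis vector v_i, ℓ(v_i) = <v_i, a> is a linear equation in the a_j's. Collect the n equations into a matrix system V a = ℓ, where row i of V is v_i (expressed in the standard basis). Since V is invertible (lower-triangular with 1s on the diagonal, up to permutation), solve by back-substitution:
  V =
[[1, 0, 1, 1],
 [0, 1, 0, 0],
 [1, 1, 1, 0],
 [1, 0, 0, 0]]
  V a = (6, 2, 5, 3)
Solving gives a = (3, 2, 0, 3).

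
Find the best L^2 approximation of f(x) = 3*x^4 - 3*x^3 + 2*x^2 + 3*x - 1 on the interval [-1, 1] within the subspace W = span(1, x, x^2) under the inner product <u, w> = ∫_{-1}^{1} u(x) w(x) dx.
g(x) = 32*x^2/7 + 6*x/5 - 44/35

The best approximation g ∈ W is the orthogonal projection of f onto W. Writing g = a_0 + a_1 x + a_2 x^2, the coefficients solve the normal equations G · a = b where
  G_{ij} = <φ_i, φ_j> and b_i = <f, φ_i>, with φ_0 = 1, φ_1 = x, φ_2 = x^2.
G =
  [2, 0, 2/3]
  [0, 2/3, 0]
  [2/3, 0, 2/5],
b = (8/15, 4/5, 104/105).
Solving gives a_0 = -44/35, a_1 = 6/5, a_2 = 32/7, so
  g(x) = 32*x^2/7 + 6*x/5 - 44/35.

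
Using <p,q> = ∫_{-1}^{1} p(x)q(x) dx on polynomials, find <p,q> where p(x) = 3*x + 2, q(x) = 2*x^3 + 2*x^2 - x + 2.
<p,q> = 166/15

Expand the product: p(x)·q(x) = 6*x^4 + 10*x^3 + x^2 + 4*x + 4.
∫_{-1}^{1} of each monomial x^k gives [2/(k+1) if k even, 0 if k odd]. Integrating term-by-term (or equivalently evaluating the antiderivative F(x) = 6*x^5/5 + 5*x^4/2 + x^3/3 + 2*x^2 + 4*x at the endpoints):
  F(1) − F(−1) = 301/30 − (-31/30) = 166/15.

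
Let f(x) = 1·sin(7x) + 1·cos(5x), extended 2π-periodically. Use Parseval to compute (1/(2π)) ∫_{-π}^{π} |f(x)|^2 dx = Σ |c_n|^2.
Σ |c_n|^2 = 1

Expand |f|^2 and use orthogonality of {sin(nx), cos(mx)} on [-π, π]:
  ∫_{-π}^{π} sin(nx)^2 dx = π, ∫ cos(mx)^2 dx = π, and cross terms integrate to 0.
So ∫_{-π}^{π} f(x)^2 dx = 1^2 · π + 1^2 · π = (1 + 1)π.
Divide by 2π: (1 + 1)/2 = 1.
By Parseval, this equals Σ |c_n|^2.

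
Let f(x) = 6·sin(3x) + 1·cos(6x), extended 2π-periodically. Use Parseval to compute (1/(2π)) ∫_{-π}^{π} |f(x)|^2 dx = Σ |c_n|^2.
Σ |c_n|^2 = 37/2

Expand |f|^2 and use orthogonality of {sin(nx), cos(mx)} on [-π, π]:
  ∫_{-π}^{π} sin(nx)^2 dx = π, ∫ cos(mx)^2 dx = π, and cross terms integrate to 0.
So ∫_{-π}^{π} f(x)^2 dx = 6^2 · π + 1^2 · π = (36 + 1)π.
Divide by 2π: (36 + 1)/2 = 37/2.
By Parseval, this equals Σ |c_n|^2.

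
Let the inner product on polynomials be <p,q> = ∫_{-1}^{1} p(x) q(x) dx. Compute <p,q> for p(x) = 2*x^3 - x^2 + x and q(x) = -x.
<p,q> = -22/15

Expand the product: p(x)·q(x) = -2*x^4 + x^3 - x^2.
∫_{-1}^{1} of each monomial x^k gives [2/(k+1) if k even, 0 if k odd]. Integrating term-by-term (or equivalently evaluating the antiderivative F(x) = -2*x^5/5 + x^4/4 - x^3/3 at the endpoints):
  F(1) − F(−1) = -29/60 − (59/60) = -22/15.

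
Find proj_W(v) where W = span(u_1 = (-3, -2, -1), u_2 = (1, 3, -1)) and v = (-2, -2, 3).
proj_W(v) = (-13/18, -136/45, 109/90)

Set up U = [u_1 | ... | u_2] ∈ R^(3×2). The projector onto W = col(U) is P = U (U^T U)^(-1) U^T.
Compute U^T U =
  [14, -8]
  [-8, 11],
and U^T v = (7, -11).
Solve U^T U · c = U^T v for the coefficients: c = (-11/90, -49/45). The projection is proj_W(v) = U c.
Check: (v - proj_W(v)) · u_1 = 0  (should be 0).
Check: (v - proj_W(v)) · u_2 = 0  (should be 0).
Result: proj_W(v) = (-13/18, -136/45, 109/90).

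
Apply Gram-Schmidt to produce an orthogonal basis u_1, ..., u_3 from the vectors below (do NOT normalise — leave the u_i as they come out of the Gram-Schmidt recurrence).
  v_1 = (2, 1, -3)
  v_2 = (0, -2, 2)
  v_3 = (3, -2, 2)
Orthogonal basis:
  u_1 = (2, 1, -3)
  u_2 = (8/7, -10/7, 2/7)
  u_3 = (1, 1, 1)

Apply the Gram-Schmidt recurrence
  u_1 = v_1
  u_i = v_i − Σ_{j<i} ((v_i · u_j) / (u_j · u_j)) · u_j.

Step by step this gives:
  u_1 = (2, 1, -3)
  u_2 = (8/7, -10/7, 2/7)
  u_3 = (1, 1, 1)

Orthogonality check:
  u_2 · u_1 = 0 (should be 0)
  u_3 · u_1 = 0 (should be 0)
  u_3 · u_2 = 0 (should be 0)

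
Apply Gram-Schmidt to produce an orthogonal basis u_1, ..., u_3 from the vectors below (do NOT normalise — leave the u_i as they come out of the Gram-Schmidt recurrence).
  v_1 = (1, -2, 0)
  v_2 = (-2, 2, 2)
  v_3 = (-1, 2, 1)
Orthogonal basis:
  u_1 = (1, -2, 0)
  u_2 = (-4/5, -2/5, 2)
  u_3 = (1/3, 1/6, 1/6)

Apply the Gram-Schmidt recurrence
  u_1 = v_1
  u_i = v_i − Σ_{j<i} ((v_i · u_j) / (u_j · u_j)) · u_j.

Step by step this gives:
  u_1 = (1, -2, 0)
  u_2 = (-4/5, -2/5, 2)
  u_3 = (1/3, 1/6, 1/6)

Orthogonality check:
  u_2 · u_1 = 0 (should be 0)
  u_3 · u_1 = 0 (should be 0)
  u_3 · u_2 = 0 (should be 0)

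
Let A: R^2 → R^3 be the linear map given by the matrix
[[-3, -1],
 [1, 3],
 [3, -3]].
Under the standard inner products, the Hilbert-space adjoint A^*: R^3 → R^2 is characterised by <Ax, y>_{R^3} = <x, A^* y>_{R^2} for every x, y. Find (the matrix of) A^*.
A^* = A^T =
[[-3, 1, 3],
 [-1, 3, -3]]

For real matrices with standard dot products, the defining identity <Ax, y> = <x, A^* y> gives (Ax)^T y = x^T (A^*) y, i.e. x^T A^T y = x^T (A^*) y. Since this holds for all x, y, we must have A^* = A^T. Therefore
A^* =
[[-3, 1, 3],
 [-1, 3, -3]].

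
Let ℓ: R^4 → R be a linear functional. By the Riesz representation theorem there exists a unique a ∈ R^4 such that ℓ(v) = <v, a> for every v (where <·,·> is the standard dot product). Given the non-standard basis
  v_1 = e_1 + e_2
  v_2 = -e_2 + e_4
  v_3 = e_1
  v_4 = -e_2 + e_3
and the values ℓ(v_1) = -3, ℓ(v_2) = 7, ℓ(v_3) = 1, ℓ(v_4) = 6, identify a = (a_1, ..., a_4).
a = (1, -4, 2, 3)

Write a = (a_1, ..., a_4) in the standard basis. For each basis vector v_i, ℓ(v_i) = <v_i, a> is a linear equation in the a_j's. Collect the n equations into a matrix system V a = ℓ, where row i of V is v_i (expressed in the standard basis). Since V is invertible (lower-triangular with 1s on the diagonal, up to permutation), solve by back-substitution:
  V =
[[1, 1, 0, 0],
 [0, -1, 0, 1],
 [1, 0, 0, 0],
 [0, -1, 1, 0]]
  V a = (-3, 7, 1, 6)
Solving gives a = (1, -4, 2, 3).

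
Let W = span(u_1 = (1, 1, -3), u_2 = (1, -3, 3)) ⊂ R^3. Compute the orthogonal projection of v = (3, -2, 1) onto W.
proj_W(v) = (51/22, -59/22, 6/11)

Set up U = [u_1 | ... | u_2] ∈ R^(3×2). The projector onto W = col(U) is P = U (U^T U)^(-1) U^T.
Compute U^T U =
  [11, -11]
  [-11, 19],
and U^T v = (-2, 12).
Solve U^T U · c = U^T v for the coefficients: c = (47/44, 5/4). The projection is proj_W(v) = U c.
Check: (v - proj_W(v)) · u_1 = 0  (should be 0).
Check: (v - proj_W(v)) · u_2 = 0  (should be 0).
Result: proj_W(v) = (51/22, -59/22, 6/11).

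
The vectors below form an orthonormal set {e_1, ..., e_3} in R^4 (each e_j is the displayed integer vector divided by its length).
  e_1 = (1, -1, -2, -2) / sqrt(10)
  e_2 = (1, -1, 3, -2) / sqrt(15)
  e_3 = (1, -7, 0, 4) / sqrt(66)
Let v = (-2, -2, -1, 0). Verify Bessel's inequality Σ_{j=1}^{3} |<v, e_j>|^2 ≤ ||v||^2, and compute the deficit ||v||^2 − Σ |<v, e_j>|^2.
Σ |<v, e_j>|^2 = 35/11; ||v||^2 = 9; deficit = 64/11

Write each e_j = u_j / sqrt(<u_j, u_j>) where u_j is the displayed integer vector. Then <v, e_j> = <v, u_j> / sqrt(<u_j, u_j>), so |<v, e_j>|^2 = <v, u_j>^2 / <u_j, u_j>.
Coefficients: <v, e_1> = 2/sqrt(10), <v, e_2> = -3/sqrt(15), <v, e_3> = 12/sqrt(66).
Square and sum: Σ |<v, e_j>|^2 = 35/11.
Compute ||v||^2 = v·v = 9.
Deficit = 9 − 35/11 = 64/11 ≥ 0, confirming Bessel's inequality. (The deficit equals ||v − Σ <v,e_j> e_j||^2, the squared distance from v to span{e_j}.)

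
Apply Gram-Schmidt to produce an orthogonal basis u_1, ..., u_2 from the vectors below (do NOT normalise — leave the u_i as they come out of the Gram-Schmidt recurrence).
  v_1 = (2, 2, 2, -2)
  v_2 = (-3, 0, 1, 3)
Orthogonal basis:
  u_1 = (2, 2, 2, -2)
  u_2 = (-7/4, 5/4, 9/4, 7/4)

Apply the Gram-Schmidt recurrence
  u_1 = v_1
  u_i = v_i − Σ_{j<i} ((v_i · u_j) / (u_j · u_j)) · u_j.

Step by step this gives:
  u_1 = (2, 2, 2, -2)
  u_2 = (-7/4, 5/4, 9/4, 7/4)

Orthogonality check:
  u_2 · u_1 = 0 (should be 0)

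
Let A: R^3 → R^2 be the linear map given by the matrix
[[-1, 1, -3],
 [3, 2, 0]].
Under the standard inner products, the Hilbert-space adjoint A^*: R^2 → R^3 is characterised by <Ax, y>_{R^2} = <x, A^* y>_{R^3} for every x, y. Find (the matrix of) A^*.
A^* = A^T =
[[-1, 3],
 [1, 2],
 [-3, 0]]

For real matrices with standard dot products, the defining identity <Ax, y> = <x, A^* y> gives (Ax)^T y = x^T (A^*) y, i.e. x^T A^T y = x^T (A^*) y. Since this holds for all x, y, we must have A^* = A^T. Therefore
A^* =
[[-1, 3],
 [1, 2],
 [-3, 0]].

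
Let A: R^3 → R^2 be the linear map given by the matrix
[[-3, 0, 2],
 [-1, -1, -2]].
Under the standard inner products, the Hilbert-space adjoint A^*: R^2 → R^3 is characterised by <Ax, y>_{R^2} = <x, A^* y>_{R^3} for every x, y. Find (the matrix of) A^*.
A^* = A^T =
[[-3, -1],
 [0, -1],
 [2, -2]]

For real matrices with standard dot products, the defining identity <Ax, y> = <x, A^* y> gives (Ax)^T y = x^T (A^*) y, i.e. x^T A^T y = x^T (A^*) y. Since this holds for all x, y, we must have A^* = A^T. Therefore
A^* =
[[-3, -1],
 [0, -1],
 [2, -2]].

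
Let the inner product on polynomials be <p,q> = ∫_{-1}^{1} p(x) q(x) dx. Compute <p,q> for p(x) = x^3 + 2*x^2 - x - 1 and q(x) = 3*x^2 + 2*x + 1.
<p,q> = -4/5

Expand the product: p(x)·q(x) = 3*x^5 + 8*x^4 + 2*x^3 - 3*x^2 - 3*x - 1.
∫_{-1}^{1} of each monomial x^k gives [2/(k+1) if k even, 0 if k odd]. Integrating term-by-term (or equivalently evaluating the antiderivative F(x) = x^6/2 + 8*x^5/5 + x^4/2 - x^3 - 3*x^2/2 - x at the endpoints):
  F(1) − F(−1) = -9/10 − (-1/10) = -4/5.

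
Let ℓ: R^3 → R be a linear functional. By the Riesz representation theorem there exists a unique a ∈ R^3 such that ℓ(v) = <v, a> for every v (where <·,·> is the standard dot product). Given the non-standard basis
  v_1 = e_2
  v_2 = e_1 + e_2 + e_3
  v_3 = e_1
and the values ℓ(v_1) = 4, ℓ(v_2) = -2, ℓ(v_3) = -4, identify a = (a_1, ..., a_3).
a = (-4, 4, -2)

Write a = (a_1, ..., a_3) in the standard basis. For each basis vector v_i, ℓ(v_i) = <v_i, a> is a linear equation in the a_j's. Collect the n equations into a matrix system V a = ℓ, where row i of V is v_i (expressed in the standard basis). Since V is invertible (lower-triangular with 1s on the diagonal, up to permutation), solve by back-substitution:
  V =
[[0, 1, 0],
 [1, 1, 1],
 [1, 0, 0]]
  V a = (4, -2, -4)
Solving gives a = (-4, 4, -2).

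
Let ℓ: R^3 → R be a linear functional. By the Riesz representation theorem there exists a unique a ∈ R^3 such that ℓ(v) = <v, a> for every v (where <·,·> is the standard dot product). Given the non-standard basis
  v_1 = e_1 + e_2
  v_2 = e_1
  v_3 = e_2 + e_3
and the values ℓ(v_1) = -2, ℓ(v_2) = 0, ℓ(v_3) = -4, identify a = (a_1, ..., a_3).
a = (0, -2, -2)

Write a = (a_1, ..., a_3) in the standard basis. For each basis vector v_i, ℓ(v_i) = <v_i, a> is a linear equation in the a_j's. Collect the n equations into a matrix system V a = ℓ, where row i of V is v_i (expressed in the standard basis). Since V is invertible (lower-triangular with 1s on the diagonal, up to permutation), solve by back-substitution:
  V =
[[1, 1, 0],
 [1, 0, 0],
 [0, 1, 1]]
  V a = (-2, 0, -4)
Solving gives a = (0, -2, -2).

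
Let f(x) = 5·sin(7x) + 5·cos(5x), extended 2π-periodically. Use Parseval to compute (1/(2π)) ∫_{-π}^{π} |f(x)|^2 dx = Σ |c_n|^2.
Σ |c_n|^2 = 25

Expand |f|^2 and use orthogonality of {sin(nx), cos(mx)} on [-π, π]:
  ∫_{-π}^{π} sin(nx)^2 dx = π, ∫ cos(mx)^2 dx = π, and cross terms integrate to 0.
So ∫_{-π}^{π} f(x)^2 dx = 5^2 · π + 5^2 · π = (25 + 25)π.
Divide by 2π: (25 + 25)/2 = 25.
By Parseval, this equals Σ |c_n|^2.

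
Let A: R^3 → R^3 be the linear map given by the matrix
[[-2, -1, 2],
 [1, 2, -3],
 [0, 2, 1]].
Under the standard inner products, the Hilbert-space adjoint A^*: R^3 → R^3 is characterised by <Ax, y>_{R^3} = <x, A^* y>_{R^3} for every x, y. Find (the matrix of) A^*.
A^* = A^T =
[[-2, 1, 0],
 [-1, 2, 2],
 [2, -3, 1]]

For real matrices with standard dot products, the defining identity <Ax, y> = <x, A^* y> gives (Ax)^T y = x^T (A^*) y, i.e. x^T A^T y = x^T (A^*) y. Since this holds for all x, y, we must have A^* = A^T. Therefore
A^* =
[[-2, 1, 0],
 [-1, 2, 2],
 [2, -3, 1]].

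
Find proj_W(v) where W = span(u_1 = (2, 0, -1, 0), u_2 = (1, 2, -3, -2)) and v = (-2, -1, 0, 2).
proj_W(v) = (-84/65, -8/13, 92/65, 8/13)

Set up U = [u_1 | ... | u_2] ∈ R^(4×2). The projector onto W = col(U) is P = U (U^T U)^(-1) U^T.
Compute U^T U =
  [5, 5]
  [5, 18],
and U^T v = (-4, -8).
Solve U^T U · c = U^T v for the coefficients: c = (-32/65, -4/13). The projection is proj_W(v) = U c.
Check: (v - proj_W(v)) · u_1 = 0  (should be 0).
Check: (v - proj_W(v)) · u_2 = 0  (should be 0).
Result: proj_W(v) = (-84/65, -8/13, 92/65, 8/13).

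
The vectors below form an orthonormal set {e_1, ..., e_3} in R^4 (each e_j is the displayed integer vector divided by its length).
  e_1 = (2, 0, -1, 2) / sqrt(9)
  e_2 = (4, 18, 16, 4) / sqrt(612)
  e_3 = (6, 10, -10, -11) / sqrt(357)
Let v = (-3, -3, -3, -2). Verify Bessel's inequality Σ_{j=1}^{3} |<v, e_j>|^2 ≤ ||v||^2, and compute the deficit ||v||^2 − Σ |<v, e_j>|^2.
Σ |<v, e_j>|^2 = 626/21; ||v||^2 = 31; deficit = 25/21

Write each e_j = u_j / sqrt(<u_j, u_j>) where u_j is the displayed integer vector. Then <v, e_j> = <v, u_j> / sqrt(<u_j, u_j>), so |<v, e_j>|^2 = <v, u_j>^2 / <u_j, u_j>.
Coefficients: <v, e_1> = -7/sqrt(9), <v, e_2> = -122/sqrt(612), <v, e_3> = 4/sqrt(357).
Square and sum: Σ |<v, e_j>|^2 = 626/21.
Compute ||v||^2 = v·v = 31.
Deficit = 31 − 626/21 = 25/21 ≥ 0, confirming Bessel's inequality. (The deficit equals ||v − Σ <v,e_j> e_j||^2, the squared distance from v to span{e_j}.)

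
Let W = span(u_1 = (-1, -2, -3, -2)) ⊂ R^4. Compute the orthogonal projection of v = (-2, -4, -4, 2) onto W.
proj_W(v) = (-1, -2, -3, -2)

Set up U = [u_1 | ... | u_1] ∈ R^(4×1). The projector onto W = col(U) is P = U (U^T U)^(-1) U^T.
Compute U^T U =
  [18],
and U^T v = (18).
Solve U^T U · c = U^T v for the coefficients: c = (1). The projection is proj_W(v) = U c.
Check: (v - proj_W(v)) · u_1 = 0  (should be 0).
Result: proj_W(v) = (-1, -2, -3, -2).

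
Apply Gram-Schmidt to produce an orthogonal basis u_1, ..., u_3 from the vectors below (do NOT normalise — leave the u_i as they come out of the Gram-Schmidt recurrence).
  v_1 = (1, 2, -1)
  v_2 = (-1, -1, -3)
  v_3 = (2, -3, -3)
Orthogonal basis:
  u_1 = (1, 2, -1)
  u_2 = (-1, -1, -3)
  u_3 = (203/66, -58/33, -29/66)

Apply the Gram-Schmidt recurrence
  u_1 = v_1
  u_i = v_i − Σ_{j<i} ((v_i · u_j) / (u_j · u_j)) · u_j.

Step by step this gives:
  u_1 = (1, 2, -1)
  u_2 = (-1, -1, -3)
  u_3 = (203/66, -58/33, -29/66)

Orthogonality check:
  u_2 · u_1 = 0 (should be 0)
  u_3 · u_1 = 0 (should be 0)
  u_3 · u_2 = 0 (should be 0)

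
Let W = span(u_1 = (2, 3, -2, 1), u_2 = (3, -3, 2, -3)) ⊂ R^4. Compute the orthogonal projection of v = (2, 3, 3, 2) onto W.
proj_W(v) = (303/229, 639/458, -213/229, 141/458)

Set up U = [u_1 | ... | u_2] ∈ R^(4×2). The projector onto W = col(U) is P = U (U^T U)^(-1) U^T.
Compute U^T U =
  [18, -10]
  [-10, 31],
and U^T v = (9, -3).
Solve U^T U · c = U^T v for the coefficients: c = (249/458, 18/229). The projection is proj_W(v) = U c.
Check: (v - proj_W(v)) · u_1 = 0  (should be 0).
Check: (v - proj_W(v)) · u_2 = 0  (should be 0).
Result: proj_W(v) = (303/229, 639/458, -213/229, 141/458).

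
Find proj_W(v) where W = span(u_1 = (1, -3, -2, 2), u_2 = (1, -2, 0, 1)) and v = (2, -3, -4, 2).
proj_W(v) = (7/9, -10/3, -32/9, 23/9)

Set up U = [u_1 | ... | u_2] ∈ R^(4×2). The projector onto W = col(U) is P = U (U^T U)^(-1) U^T.
Compute U^T U =
  [18, 9]
  [9, 6],
and U^T v = (23, 10).
Solve U^T U · c = U^T v for the coefficients: c = (16/9, -1). The projection is proj_W(v) = U c.
Check: (v - proj_W(v)) · u_1 = 0  (should be 0).
Check: (v - proj_W(v)) · u_2 = 0  (should be 0).
Result: proj_W(v) = (7/9, -10/3, -32/9, 23/9).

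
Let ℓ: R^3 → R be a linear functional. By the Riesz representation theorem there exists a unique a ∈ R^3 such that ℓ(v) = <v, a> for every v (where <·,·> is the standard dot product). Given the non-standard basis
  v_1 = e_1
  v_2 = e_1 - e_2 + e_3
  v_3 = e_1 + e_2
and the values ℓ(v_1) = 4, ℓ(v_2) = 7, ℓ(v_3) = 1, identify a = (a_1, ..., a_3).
a = (4, -3, 0)

Write a = (a_1, ..., a_3) in the standard basis. For each basis vector v_i, ℓ(v_i) = <v_i, a> is a linear equation in the a_j's. Collect the n equations into a matrix system V a = ℓ, where row i of V is v_i (expressed in the standard basis). Since V is invertible (lower-triangular with 1s on the diagonal, up to permutation), solve by back-substitution:
  V =
[[1, 0, 0],
 [1, -1, 1],
 [1, 1, 0]]
  V a = (4, 7, 1)
Solving gives a = (4, -3, 0).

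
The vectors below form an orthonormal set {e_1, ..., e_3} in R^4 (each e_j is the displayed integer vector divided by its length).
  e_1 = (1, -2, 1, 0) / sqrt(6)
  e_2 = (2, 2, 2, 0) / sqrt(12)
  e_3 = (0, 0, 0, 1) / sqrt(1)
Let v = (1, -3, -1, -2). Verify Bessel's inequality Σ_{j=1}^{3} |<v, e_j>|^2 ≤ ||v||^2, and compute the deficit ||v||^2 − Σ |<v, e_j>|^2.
Σ |<v, e_j>|^2 = 13; ||v||^2 = 15; deficit = 2

Write each e_j = u_j / sqrt(<u_j, u_j>) where u_j is the displayed integer vector. Then <v, e_j> = <v, u_j> / sqrt(<u_j, u_j>), so |<v, e_j>|^2 = <v, u_j>^2 / <u_j, u_j>.
Coefficients: <v, e_1> = 6/sqrt(6), <v, e_2> = -6/sqrt(12), <v, e_3> = -2/sqrt(1).
Square and sum: Σ |<v, e_j>|^2 = 13.
Compute ||v||^2 = v·v = 15.
Deficit = 15 − 13 = 2 ≥ 0, confirming Bessel's inequality. (The deficit equals ||v − Σ <v,e_j> e_j||^2, the squared distance from v to span{e_j}.)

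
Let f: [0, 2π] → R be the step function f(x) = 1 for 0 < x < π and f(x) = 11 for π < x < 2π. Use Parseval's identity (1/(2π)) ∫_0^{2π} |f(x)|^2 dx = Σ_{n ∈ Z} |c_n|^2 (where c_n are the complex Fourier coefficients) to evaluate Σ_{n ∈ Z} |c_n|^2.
Σ |c_n|^2 = 61

Parseval equates the L^2 energy of f (normalised by 1/(2π)) with the ℓ^2 sum of its Fourier coefficients: (1/(2π)) ∫_0^{2π} |f|^2 = Σ |c_n|^2.
Compute the left side: (1/(2π)) [∫_0^π 1^2 dx + ∫_π^{2π} 11^2 dx] = (1/(2π)) · (1π + 121π) = (1 + 121)/2 = 61.
So Σ_{n ∈ Z} |c_n|^2 = 61.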